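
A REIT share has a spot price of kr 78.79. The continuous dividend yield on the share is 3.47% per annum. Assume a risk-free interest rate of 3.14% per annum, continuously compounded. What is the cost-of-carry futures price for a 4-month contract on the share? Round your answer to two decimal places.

F = S·e^((r − q)T) = 78.79 · e^((0.0314 − 0.0347) × 4/12)
= 78.79 · e^-0.001100 = 78.79 × 0.998901
F = kr 78.70

kr 78.70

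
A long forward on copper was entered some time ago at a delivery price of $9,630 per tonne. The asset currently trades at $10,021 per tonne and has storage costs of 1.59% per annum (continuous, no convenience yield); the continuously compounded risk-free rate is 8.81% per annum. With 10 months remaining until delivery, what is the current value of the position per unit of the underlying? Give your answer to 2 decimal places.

$1206.34 per tonne

Current fair forward for the remaining 10 months: F = S·e^((r + u)·T), (r + u) = 0.0881 + 0.0159 = 0.1040
F = 10021 · e^(0.1040 × 10/12) = 10021 × 1.09053311 = 10928.2323
Value of long forward = (F − K)·e^(−rT) = (10928.2323 − 9630) · e^(−0.0881·10/12)
= 1298.2323 × 0.92921358 = 1206.34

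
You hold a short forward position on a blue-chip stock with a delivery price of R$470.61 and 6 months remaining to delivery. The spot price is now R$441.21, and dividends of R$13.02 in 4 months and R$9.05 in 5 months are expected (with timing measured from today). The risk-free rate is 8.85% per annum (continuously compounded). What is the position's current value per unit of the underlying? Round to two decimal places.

PV(remaining dividends) I = 13.02·e^(−0.0885·4/12) + 9.05·e^(−0.0885·5/12) = 21.3639
Current forward F = (S − I)·e^(rT) = (441.21 − 21.3639)·e^(0.0885·6/12) = 419.8461 × 1.045244 = 438.8416
Value (long) = (F − K)·e^(−rT) = (438.8416 − 470.61) × 0.956715 = -30.3933
Short position value = −(long value) = R$30.39

R$30.39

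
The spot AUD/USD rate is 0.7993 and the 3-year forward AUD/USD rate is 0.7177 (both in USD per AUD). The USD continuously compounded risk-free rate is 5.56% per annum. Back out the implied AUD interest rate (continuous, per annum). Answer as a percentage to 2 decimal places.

9.15%

F = S·e^((r_USD − r_AUD)T) ⇒ r_AUD = r_USD − ln(F/S)/T
ln(0.7177/0.7993) = -0.107685; /(3) = -0.035895
r_AUD = 0.0556 + 0.035895 = 0.091495
r_AUD = 9.15%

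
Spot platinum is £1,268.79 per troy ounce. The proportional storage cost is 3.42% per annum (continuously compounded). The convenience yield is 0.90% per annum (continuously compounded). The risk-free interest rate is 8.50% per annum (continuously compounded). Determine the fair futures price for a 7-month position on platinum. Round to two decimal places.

£1,353.03 per troy ounce

Net carry = r + u − y = 0.0850 + 0.0342 − 0.0090 = 0.1102
F = S·e^((r+u−y)T) = 1268.79 · e^(0.1102 × 7/12) = 1268.79 · e^0.06428333
= 1268.79 × 1.06639450 = £1,353.03 per troy ounce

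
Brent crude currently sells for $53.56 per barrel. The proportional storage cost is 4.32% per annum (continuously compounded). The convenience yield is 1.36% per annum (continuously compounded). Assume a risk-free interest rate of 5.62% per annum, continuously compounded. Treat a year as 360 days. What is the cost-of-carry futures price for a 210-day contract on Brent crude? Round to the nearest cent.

Net carry = r + u − y = 0.0562 + 0.0432 − 0.0136 = 0.0858
F = S·e^((r+u−y)T) = 53.56 · e^(0.0858 × 210/360) = 53.56 · e^0.050050
= 53.56 × 1.051324 = $56.31 per barrel

$56.31 per barrel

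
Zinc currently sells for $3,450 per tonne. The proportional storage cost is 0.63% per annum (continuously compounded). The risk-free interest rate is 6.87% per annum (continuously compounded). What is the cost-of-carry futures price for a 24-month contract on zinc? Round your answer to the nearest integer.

Net carry = r + u − y = 0.0687 + 0.0063 − 0.0000 = 0.0750
F = S·e^((r+u−y)T) = 3450 · e^(0.0750 × 24/12) = 3450 · e^0.150000
= 3450 × 1.161834 = $4,008 per tonne

$4,008 per tonne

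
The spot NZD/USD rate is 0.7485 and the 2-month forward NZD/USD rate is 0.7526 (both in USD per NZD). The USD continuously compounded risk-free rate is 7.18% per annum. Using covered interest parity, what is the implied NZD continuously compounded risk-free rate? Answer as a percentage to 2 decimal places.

3.90%

F = S·e^((r_USD − r_NZD)T) ⇒ r_NZD = r_USD − ln(F/S)/T
ln(0.7526/0.7485) = 0.005463; /(2/12) = 0.032778
r_NZD = 0.0718 − 0.032778 = 0.039022
r_NZD = 3.90%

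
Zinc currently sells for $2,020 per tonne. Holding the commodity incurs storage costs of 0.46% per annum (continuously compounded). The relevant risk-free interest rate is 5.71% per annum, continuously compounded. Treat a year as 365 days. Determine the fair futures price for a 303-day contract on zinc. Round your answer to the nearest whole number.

$2,126 per tonne

Net carry = r + u − y = 0.0571 + 0.0046 − 0.0000 = 0.0617
F = S·e^((r+u−y)T) = 2020 · e^(0.0617 × 303/365) = 2020 · e^0.051219
= 2020 × 1.052553 = $2,126 per tonne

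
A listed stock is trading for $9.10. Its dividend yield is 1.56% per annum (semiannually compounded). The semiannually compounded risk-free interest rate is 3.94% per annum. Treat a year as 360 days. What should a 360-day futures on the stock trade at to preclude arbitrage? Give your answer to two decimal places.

$9.32

F = S · (1+r/2)^(2T) / (1+q/2)^(2T)
= 9.10 × 1.039788 / 1.015661 = 9.10 × 1.023755
F = $9.32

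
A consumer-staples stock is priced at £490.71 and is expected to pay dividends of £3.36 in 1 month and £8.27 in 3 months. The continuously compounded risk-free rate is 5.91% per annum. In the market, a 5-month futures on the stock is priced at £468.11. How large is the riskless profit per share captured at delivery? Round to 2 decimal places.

PV(dividends) I = 3.36·e^(−0.0591·1/12) + 8.27·e^(−0.0591·3/12) = 11.4922
Fair futures F* = (S − I)·e^(rT) = (490.71 − 11.4922)·e^0.024625 = 479.2178 × 1.024931 = 491.1652
Market £468.11 < fair 491.1652: forward underpriced → reverse cash-and-carry (short the stock, invest proceeds at r, pay the dividends, go long the forward).
Profit at T = |F_mkt − F*| = |468.11 − 491.1652| = £23.06 per share

£23.06 per share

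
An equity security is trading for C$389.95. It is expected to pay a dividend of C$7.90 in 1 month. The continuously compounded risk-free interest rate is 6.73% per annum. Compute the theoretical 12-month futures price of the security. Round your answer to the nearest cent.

C$408.69

PV(dividends) I = 7.90·e^(−0.0673·1/12)
I = 7.8558
F = (S − I)·e^(rT) = (389.95 − 7.8558) · e^(0.0673·12/12)
= 382.0942 · e^0.067300 = 382.0942 × 1.069616 = C$408.69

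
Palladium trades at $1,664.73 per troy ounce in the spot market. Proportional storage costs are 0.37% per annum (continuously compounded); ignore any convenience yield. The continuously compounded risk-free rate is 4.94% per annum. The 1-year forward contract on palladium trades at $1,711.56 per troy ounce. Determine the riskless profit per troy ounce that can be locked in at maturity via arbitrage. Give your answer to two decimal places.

Fair forward: F* = S·e^(carry·T), with carry = (r + u) = 0.0494 + 0.0037 = 0.0531
F* = 1664.73 · e^(0.0531 × 1) = 1664.73 · e^0.05310000 = 1664.73 × 1.05453509 = $1755.5162
Market $1711.56 < fair $1755.5162: forward underpriced → reverse cash-and-carry (short spot, go long the forward).
At maturity, profit = |F_mkt − F*| = |1711.56 − 1755.5162| = $43.96 per troy ounce

$43.96 per troy ounce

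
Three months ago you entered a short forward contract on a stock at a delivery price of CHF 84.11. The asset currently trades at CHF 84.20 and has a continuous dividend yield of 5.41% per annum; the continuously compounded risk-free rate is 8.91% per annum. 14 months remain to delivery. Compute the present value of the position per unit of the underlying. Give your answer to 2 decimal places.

Current fair forward for the remaining 14 months: F = S·e^((r − q)·T), (r − q) = 0.0891 − 0.0541 = 0.0350
F = 84.20 · e^(0.0350 × 14/12) = 84.20 × 1.041678 = 87.7093
Value of long forward = (F − K)·e^(−rT) = (87.7093 − 84.11) · e^(−0.0891·14/12)
= 3.5993 × 0.901270 = 3.24
Short position value = −(long value) = -CHF 3.24

-CHF 3.24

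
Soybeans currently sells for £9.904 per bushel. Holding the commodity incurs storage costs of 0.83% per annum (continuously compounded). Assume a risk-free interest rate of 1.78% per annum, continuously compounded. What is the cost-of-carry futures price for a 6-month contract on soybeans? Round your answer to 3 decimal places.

£10.034 per bushel

Net carry = r + u − y = 0.0178 + 0.0083 − 0.0000 = 0.0261
F = S·e^((r+u−y)T) = 9.904 · e^(0.0261 × 6/12) = 9.904 · e^0.013050
= 9.904 × 1.013136 = £10.034 per bushel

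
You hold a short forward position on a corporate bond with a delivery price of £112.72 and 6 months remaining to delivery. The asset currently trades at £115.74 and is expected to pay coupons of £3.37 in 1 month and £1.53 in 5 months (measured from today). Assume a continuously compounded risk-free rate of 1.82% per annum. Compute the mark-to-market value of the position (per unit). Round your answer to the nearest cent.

PV(remaining coupons) I = 3.37·e^(−0.0182·1/12) + 1.53·e^(−0.0182·5/12) = 4.8833
Current forward F = (S − I)·e^(rT) = (115.74 − 4.8833)·e^(0.0182·6/12) = 110.8567 × 1.009142 = 111.8702
Value (long) = (F − K)·e^(−rT) = (111.8702 − 112.72) × 0.990941 = -0.8421
Short position value = −(long value) = £0.84

£0.84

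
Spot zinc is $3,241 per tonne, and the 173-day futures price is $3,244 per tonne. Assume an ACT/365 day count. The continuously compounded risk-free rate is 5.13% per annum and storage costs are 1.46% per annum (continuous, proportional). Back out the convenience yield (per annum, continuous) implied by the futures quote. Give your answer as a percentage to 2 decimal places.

6.39%

F = S·e^((r+u−y)T) ⇒ (r+u−y) = ln(F/S)/T
ln(3244/3241) = 0.000925; /T ⇒ 0.001952
y = r + u − ln(F/S)/T = 0.0513 + 0.0146 − 0.001952 = 0.063948
y = 6.39%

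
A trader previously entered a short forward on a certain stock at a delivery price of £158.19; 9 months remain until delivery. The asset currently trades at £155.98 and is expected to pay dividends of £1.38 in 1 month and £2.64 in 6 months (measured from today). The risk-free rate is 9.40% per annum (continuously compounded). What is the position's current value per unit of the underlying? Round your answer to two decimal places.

PV(remaining dividends) I = 1.38·e^(−0.0940·1/12) + 2.64·e^(−0.0940·6/12) = 3.8880
Current forward F = (S − I)·e^(rT) = (155.98 − 3.8880)·e^(0.0940·9/12) = 152.0920 × 1.073045 = 163.2016
Value (long) = (F − K)·e^(−rT) = (163.2016 − 158.19) × 0.931928 = 4.6705
Short position value = −(long value) = -£4.67

-£4.67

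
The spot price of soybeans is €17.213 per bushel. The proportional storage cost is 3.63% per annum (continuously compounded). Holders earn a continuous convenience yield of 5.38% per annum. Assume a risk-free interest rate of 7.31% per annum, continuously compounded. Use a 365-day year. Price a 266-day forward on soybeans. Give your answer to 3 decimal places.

Net carry = r + u − y = 0.0731 + 0.0363 − 0.0538 = 0.0556
F = S·e^((r+u−y)T) = 17.213 · e^(0.0556 × 266/365) = 17.213 · e^0.040519
= 17.213 × 1.041351 = €17.925 per bushel

€17.925 per bushel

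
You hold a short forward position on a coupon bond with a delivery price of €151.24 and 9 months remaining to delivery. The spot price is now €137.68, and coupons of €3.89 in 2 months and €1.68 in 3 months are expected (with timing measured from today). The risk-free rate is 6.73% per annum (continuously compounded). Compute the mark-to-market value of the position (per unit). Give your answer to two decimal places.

€11.61

PV(remaining coupons) I = 3.89·e^(−0.0673·2/12) + 1.68·e^(−0.0673·3/12) = 5.4986
Current forward F = (S − I)·e^(rT) = (137.68 − 5.4986)·e^(0.0673·9/12) = 132.1814 × 1.051771 = 139.0246
Value (long) = (F − K)·e^(−rT) = (139.0246 − 151.24) × 0.950778 = -11.6141
Short position value = −(long value) = €11.61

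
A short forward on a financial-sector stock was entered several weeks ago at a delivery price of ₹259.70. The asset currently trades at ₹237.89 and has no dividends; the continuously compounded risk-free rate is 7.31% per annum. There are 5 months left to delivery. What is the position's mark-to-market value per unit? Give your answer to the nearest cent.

Current fair forward for the remaining 5 months: F = S·e^(r·T), r = 0.0731
F = 237.89 · e^(0.0731 × 5/12) = 237.89 × 1.030927 = 245.2472
Value of long forward = (F − K)·e^(−rT) = (245.2472 − 259.70) · e^(−0.0731·5/12)
= -14.4528 × 0.970001 = -14.02
Short position value = −(long value) = ₹14.02

₹14.02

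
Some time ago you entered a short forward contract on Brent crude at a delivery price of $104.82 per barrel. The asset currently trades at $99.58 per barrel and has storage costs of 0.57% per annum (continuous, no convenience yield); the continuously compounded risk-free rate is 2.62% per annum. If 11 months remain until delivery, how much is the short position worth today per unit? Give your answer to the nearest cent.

$2.23 per barrel

Current fair forward for the remaining 11 months: F = S·e^((r + u)·T), (r + u) = 0.0262 + 0.0057 = 0.0319
F = 99.58 · e^(0.0319 × 11/12) = 99.58 × 1.029673 = 102.5348
Value of long forward = (F − K)·e^(−rT) = (102.5348 − 104.82) · e^(−0.0262·11/12)
= -2.2852 × 0.976269 = -2.23
Short position value = −(long value) = $2.23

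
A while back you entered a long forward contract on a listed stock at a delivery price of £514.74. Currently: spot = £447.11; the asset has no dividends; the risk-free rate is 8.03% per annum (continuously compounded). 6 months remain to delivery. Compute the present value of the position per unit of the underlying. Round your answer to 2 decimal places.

Current fair forward for the remaining 6 months: F = S·e^(r·T), r = 0.0803
F = 447.11 · e^(0.0803 × 6/12) = 447.11 × 1.040967 = 465.4268
Value of long forward = (F − K)·e^(−rT) = (465.4268 − 514.74) · e^(−0.0803·6/12)
= -49.3132 × 0.960645 = -47.37

-£47.37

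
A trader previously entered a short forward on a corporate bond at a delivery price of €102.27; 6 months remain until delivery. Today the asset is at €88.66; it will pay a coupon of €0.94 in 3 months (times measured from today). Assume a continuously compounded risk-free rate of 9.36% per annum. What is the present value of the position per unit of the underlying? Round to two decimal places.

€9.85

PV(remaining coupons) I = 0.94·e^(−0.0936·3/12) = 0.9183
Current forward F = (S − I)·e^(rT) = (88.66 − 0.9183)·e^(0.0936·6/12) = 87.7417 × 1.047912 = 91.9456
Value (long) = (F − K)·e^(−rT) = (91.9456 − 102.27) × 0.954278 = -9.8523
Short position value = −(long value) = €9.85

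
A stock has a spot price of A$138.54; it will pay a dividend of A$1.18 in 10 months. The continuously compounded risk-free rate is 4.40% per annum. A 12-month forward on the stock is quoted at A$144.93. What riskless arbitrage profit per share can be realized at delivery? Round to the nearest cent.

A$1.35 per share

PV(dividends) I = 1.18·e^(−0.0440·10/12) = 1.1375
Fair forward F* = (S − I)·e^(rT) = (138.54 − 1.1375)·e^0.044000 = 137.4025 × 1.044982 = 143.5831
Market A$144.93 > fair 143.5831: forward overpriced → cash-and-carry (borrow at r, buy the stock and collect the dividends, short the forward).
Profit at T = |F_mkt − F*| = |144.93 − 143.5831| = A$1.35 per share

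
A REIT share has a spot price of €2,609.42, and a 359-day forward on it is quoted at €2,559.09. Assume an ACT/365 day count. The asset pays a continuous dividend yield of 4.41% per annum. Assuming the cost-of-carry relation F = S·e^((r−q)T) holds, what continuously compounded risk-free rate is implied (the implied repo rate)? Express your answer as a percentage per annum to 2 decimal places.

From F = S·e^((r−q)T): (r − q) = ln(F/S)/T
ln(2559.09/2609.42) = ln(0.980712) = -0.019476
(r − q) = -0.019476 / (359/365) = -0.019802
r = ln(F/S)/T + q = -0.019802 + 0.0441 = 0.024298
r = 2.43%

2.43%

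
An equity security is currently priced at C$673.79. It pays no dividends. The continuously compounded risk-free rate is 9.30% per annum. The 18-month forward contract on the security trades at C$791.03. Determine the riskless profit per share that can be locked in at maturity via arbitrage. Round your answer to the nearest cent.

Fair forward: F* = S·e^(carry·T), with carry = r = 0.0930
F* = 673.79 · e^(0.0930 × 18/12) = 673.79 · e^0.139500 = 673.79 × 1.149699 = C$774.6557
Market C$791.03 > fair C$774.6557: forward overpriced → cash-and-carry (buy spot, short the forward).
At maturity, profit = |F_mkt − F*| = |791.03 − 774.6557| = C$16.37 per share

C$16.37 per share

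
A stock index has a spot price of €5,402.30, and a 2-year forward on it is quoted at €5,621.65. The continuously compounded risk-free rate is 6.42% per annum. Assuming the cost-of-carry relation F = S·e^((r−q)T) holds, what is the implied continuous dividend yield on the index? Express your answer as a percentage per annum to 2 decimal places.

4.43%

From F = S·e^((r−q)T): (r − q) = ln(F/S)/T
ln(5621.65/5402.30) = ln(1.040603) = 0.039800
(r − q) = 0.039800 / (2) = 0.019900
q = r − ln(F/S)/T = 0.0642 − 0.019900 = 0.044300
q = 4.43%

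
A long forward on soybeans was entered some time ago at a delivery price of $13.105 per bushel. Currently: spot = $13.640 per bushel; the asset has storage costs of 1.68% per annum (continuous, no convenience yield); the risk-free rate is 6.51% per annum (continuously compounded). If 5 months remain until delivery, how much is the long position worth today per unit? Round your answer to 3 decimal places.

$0.982 per bushel

Current fair forward for the remaining 5 months: F = S·e^((r + u)·T), (r + u) = 0.0651 + 0.0168 = 0.0819
F = 13.640 · e^(0.0819 × 5/12) = 13.640 × 1.034714 = 14.1135
Value of long forward = (F − K)·e^(−rT) = (14.1135 − 13.105) · e^(−0.0651·5/12)
= 1.0085 × 0.973240 = 0.982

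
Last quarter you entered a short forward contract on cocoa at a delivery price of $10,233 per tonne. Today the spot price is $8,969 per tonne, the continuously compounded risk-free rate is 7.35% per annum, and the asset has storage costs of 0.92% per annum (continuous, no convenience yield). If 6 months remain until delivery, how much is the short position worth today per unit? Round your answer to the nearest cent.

$853.41 per tonne

Current fair forward for the remaining 6 months: F = S·e^((r + u)·T), (r + u) = 0.0735 + 0.0092 = 0.0827
F = 8969 · e^(0.0827 × 6/12) = 8969 × 1.04221682 = 9347.6427
Value of long forward = (F − K)·e^(−rT) = (9347.6427 − 10233) · e^(−0.0735·6/12)
= -885.3573 × 0.96391708 = -853.41
Short position value = −(long value) = $853.41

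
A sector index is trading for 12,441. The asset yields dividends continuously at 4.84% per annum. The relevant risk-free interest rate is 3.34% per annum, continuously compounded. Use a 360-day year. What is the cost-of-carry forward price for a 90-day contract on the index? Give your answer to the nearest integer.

F = S·e^((r − q)T) = 12441 · e^((0.0334 − 0.0484) × 90/360)
= 12441 · e^-0.003750 = 12441 × 0.996257
F = 12,394

12,394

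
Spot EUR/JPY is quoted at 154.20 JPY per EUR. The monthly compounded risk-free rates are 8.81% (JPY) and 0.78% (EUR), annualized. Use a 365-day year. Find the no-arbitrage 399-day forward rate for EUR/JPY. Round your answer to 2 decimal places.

By covered interest parity, F = S · (1+r_JPY/12)^(12T) / (1+r_EUR/12)^(12T)
= 154.20 × 1.100709 / 1.008560 = 154.20 × 1.091367
F = 168.29 JPY per EUR

168.29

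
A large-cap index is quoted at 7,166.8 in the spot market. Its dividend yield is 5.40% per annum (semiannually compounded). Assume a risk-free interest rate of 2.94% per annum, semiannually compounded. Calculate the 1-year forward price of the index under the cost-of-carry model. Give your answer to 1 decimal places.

F = S · (1+r/2)^(2T) / (1+q/2)^(2T)
= 7166.8 × 1.029616 / 1.054729 = 7166.8 × 0.976190
F = 6,996.2

6,996.2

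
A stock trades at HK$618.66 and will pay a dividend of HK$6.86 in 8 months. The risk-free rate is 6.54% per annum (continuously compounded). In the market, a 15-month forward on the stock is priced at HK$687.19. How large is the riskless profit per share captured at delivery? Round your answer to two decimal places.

PV(dividends) I = 6.86·e^(−0.0654·8/12) = 6.5673
Fair forward F* = (S − I)·e^(rT) = (618.66 − 6.5673)·e^0.081750 = 612.0927 × 1.085184 = 664.2332
Market HK$687.19 > fair 664.2332: forward overpriced → cash-and-carry (borrow at r, buy the stock and collect the dividends, short the forward).
Profit at T = |F_mkt − F*| = |687.19 − 664.2332| = HK$22.96 per share

HK$22.96 per share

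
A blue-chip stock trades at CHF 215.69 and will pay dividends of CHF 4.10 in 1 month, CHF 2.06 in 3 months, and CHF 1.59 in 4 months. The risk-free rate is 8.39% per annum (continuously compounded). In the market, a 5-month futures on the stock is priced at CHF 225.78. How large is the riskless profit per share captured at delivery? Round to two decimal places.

CHF 10.32 per share

PV(dividends) I = 4.10·e^(−0.0839·1/12) + 2.06·e^(−0.0839·3/12) + 1.59·e^(−0.0839·4/12) = 7.6348
Fair futures F* = (S − I)·e^(rT) = (215.69 − 7.6348)·e^0.034958 = 208.0552 × 1.035576 = 215.4570
Market CHF 225.78 > fair 215.4570: forward overpriced → cash-and-carry (borrow at r, buy the stock and collect the dividends, short the forward).
Profit at T = |F_mkt − F*| = |225.78 − 215.4570| = CHF 10.32 per share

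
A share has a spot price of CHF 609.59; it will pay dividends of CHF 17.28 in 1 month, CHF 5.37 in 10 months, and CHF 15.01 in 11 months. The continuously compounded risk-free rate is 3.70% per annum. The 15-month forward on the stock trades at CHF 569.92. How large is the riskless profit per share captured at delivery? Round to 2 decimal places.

CHF 29.83 per share

PV(dividends) I = 17.28·e^(−0.0370·1/12) + 5.37·e^(−0.0370·10/12) + 15.01·e^(−0.0370·11/12) = 36.9432
Fair forward F* = (S − I)·e^(rT) = (609.59 − 36.9432)·e^0.046250 = 572.6468 × 1.047336 = 599.7536
Market CHF 569.92 < fair 599.7536: forward underpriced → reverse cash-and-carry (short the stock, invest proceeds at r, pay the dividends, go long the forward).
Profit at T = |F_mkt − F*| = |569.92 − 599.7536| = CHF 29.83 per share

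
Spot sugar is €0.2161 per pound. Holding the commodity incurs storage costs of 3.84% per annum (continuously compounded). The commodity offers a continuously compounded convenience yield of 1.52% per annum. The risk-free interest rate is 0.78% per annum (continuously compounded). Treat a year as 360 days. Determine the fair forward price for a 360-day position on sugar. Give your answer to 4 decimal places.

€0.2229 per pound

Net carry = r + u − y = 0.0078 + 0.0384 − 0.0152 = 0.0310
F = S·e^((r+u−y)T) = 0.2161 · e^(0.0310 × 360/360) = 0.2161 · e^0.031000
= 0.2161 × 1.031486 = €0.2229 per pound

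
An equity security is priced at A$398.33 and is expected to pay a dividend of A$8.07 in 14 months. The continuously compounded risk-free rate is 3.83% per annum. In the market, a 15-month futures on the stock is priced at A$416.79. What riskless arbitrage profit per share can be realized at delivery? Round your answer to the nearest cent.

PV(dividends) I = 8.07·e^(−0.0383·14/12) = 7.7173
Fair futures F* = (S − I)·e^(rT) = (398.33 − 7.7173)·e^0.047875 = 390.6127 × 1.049040 = 409.7683
Market A$416.79 > fair 409.7683: forward overpriced → cash-and-carry (borrow at r, buy the stock and collect the dividends, short the forward).
Profit at T = |F_mkt − F*| = |416.79 − 409.7683| = A$7.02 per share

A$7.02 per share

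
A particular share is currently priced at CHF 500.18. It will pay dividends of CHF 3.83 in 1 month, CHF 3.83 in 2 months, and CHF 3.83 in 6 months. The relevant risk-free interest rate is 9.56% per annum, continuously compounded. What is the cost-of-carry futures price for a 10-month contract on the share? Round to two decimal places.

CHF 529.51

PV(dividends) I = 3.83·e^(−0.0956·1/12) + 3.83·e^(−0.0956·2/12) + 3.83·e^(−0.0956·6/12)
I = 3.7996 + 3.7695 + 3.6512 = 11.2203
F = (S − I)·e^(rT) = (500.18 − 11.2203) · e^(0.0956·10/12)
= 488.9597 · e^0.079667 = 488.9597 × 1.082926 = CHF 529.51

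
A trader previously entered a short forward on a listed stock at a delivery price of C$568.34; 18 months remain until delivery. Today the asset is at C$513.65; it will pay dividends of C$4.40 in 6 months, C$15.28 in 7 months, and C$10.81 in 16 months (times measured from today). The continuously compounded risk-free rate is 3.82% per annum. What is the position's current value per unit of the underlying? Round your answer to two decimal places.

PV(remaining dividends) I = 4.40·e^(−0.0382·6/12) + 15.28·e^(−0.0382·7/12) + 10.81·e^(−0.0382·16/12) = 29.5332
Current forward F = (S − I)·e^(rT) = (513.65 − 29.5332)·e^(0.0382·18/12) = 484.1168 × 1.058973 = 512.6666
Value (long) = (F − K)·e^(−rT) = (512.6666 − 568.34) × 0.944311 = -52.5730
Short position value = −(long value) = C$52.57

C$52.57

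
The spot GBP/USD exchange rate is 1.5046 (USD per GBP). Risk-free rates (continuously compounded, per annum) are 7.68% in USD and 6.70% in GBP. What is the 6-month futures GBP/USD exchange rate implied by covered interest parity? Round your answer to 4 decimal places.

F = S·e^((r_USD − r_GBP)T) = 1.5046 · e^((0.0768 − 0.0670) × 6/12)
= 1.5046 · e^0.004900 = 1.5046 × 1.004912
F = 1.5120 USD per GBP

1.5120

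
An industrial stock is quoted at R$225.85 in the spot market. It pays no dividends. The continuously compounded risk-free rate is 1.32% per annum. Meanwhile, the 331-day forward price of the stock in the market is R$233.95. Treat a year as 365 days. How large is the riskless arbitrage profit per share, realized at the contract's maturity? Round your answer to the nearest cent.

Fair forward: F* = S·e^(carry·T), with carry = r = 0.0132
F* = 225.85 · e^(0.0132 × 331/365) = 225.85 · e^0.011970 = 225.85 × 1.012042 = R$228.5697
Market R$233.95 > fair R$228.5697: forward overpriced → cash-and-carry (buy spot, short the forward).
At maturity, profit = |F_mkt − F*| = |233.95 − 228.5697| = R$5.38 per share

R$5.38 per share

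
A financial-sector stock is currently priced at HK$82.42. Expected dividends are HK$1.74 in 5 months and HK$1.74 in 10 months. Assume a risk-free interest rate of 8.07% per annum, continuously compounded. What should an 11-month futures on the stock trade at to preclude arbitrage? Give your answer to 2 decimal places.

PV(dividends) I = 1.74·e^(−0.0807·5/12) + 1.74·e^(−0.0807·10/12)
I = 1.6825 + 1.6268 = 3.3093
F = (S − I)·e^(rT) = (82.42 − 3.3093) · e^(0.0807·11/12)
= 79.1107 · e^0.073975 = 79.1107 × 1.076780 = HK$85.18

HK$85.18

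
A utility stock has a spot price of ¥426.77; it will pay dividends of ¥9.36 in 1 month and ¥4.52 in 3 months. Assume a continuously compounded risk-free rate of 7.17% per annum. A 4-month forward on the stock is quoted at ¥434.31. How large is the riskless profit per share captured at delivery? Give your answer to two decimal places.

¥11.29 per share

PV(dividends) I = 9.36·e^(−0.0717·1/12) + 4.52·e^(−0.0717·3/12) = 13.7439
Fair forward F* = (S − I)·e^(rT) = (426.77 − 13.7439)·e^0.023900 = 413.0261 × 1.024188 = 423.0164
Market ¥434.31 > fair 423.0164: forward overpriced → cash-and-carry (borrow at r, buy the stock and collect the dividends, short the forward).
Profit at T = |F_mkt − F*| = |434.31 − 423.0164| = ¥11.29 per share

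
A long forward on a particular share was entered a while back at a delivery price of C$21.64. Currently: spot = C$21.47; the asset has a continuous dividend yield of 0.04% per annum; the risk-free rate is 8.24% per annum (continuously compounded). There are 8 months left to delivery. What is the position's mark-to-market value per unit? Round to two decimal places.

C$0.98

Current fair forward for the remaining 8 months: F = S·e^((r − q)·T), (r − q) = 0.0824 − 0.0004 = 0.0820
F = 21.47 · e^(0.0820 × 8/12) = 21.47 × 1.056188 = 22.6764
Value of long forward = (F − K)·e^(−rT) = (22.6764 − 21.64) · e^(−0.0824·8/12)
= 1.0364 × 0.946548 = 0.98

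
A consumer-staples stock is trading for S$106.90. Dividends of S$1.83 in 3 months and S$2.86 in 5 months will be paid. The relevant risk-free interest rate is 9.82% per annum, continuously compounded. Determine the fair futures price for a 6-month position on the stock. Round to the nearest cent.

S$107.52

PV(dividends) I = 1.83·e^(−0.0982·3/12) + 2.86·e^(−0.0982·5/12)
I = 1.7856 + 2.7453 = 4.5309
F = (S − I)·e^(rT) = (106.90 − 4.5309) · e^(0.0982·6/12)
= 102.3691 · e^0.049100 = 102.3691 × 1.050325 = S$107.52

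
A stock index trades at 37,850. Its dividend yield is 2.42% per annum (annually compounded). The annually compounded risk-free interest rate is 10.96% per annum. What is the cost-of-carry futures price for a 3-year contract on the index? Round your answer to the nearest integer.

48,129

F = S · (1+r)^T / (1+q)^T
= 37850 × 1.366153 / 1.074371 = 37850 × 1.271584
F = 48,129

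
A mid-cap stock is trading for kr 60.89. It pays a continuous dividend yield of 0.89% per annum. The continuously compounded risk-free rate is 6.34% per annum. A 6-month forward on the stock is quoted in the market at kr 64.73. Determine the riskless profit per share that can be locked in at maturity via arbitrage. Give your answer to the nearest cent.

Fair forward: F* = S·e^(carry·T), with carry = (r − q) = 0.0634 − 0.0089 = 0.0545
F* = 60.89 · e^(0.0545 × 6/12) = 60.89 · e^0.027250 = 60.89 × 1.027625 = kr 62.5721
Market kr 64.73 > fair kr 62.5721: forward overpriced → cash-and-carry (buy spot, short the forward).
At maturity, profit = |F_mkt − F*| = |64.73 − 62.5721| = kr 2.16 per share

kr 2.16 per share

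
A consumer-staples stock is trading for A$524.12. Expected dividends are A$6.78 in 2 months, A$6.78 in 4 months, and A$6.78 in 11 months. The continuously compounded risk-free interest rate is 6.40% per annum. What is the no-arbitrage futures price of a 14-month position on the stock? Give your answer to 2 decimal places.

PV(dividends) I = 6.78·e^(−0.0640·2/12) + 6.78·e^(−0.0640·4/12) + 6.78·e^(−0.0640·11/12)
I = 6.7081 + 6.6369 + 6.3937 = 19.7387
F = (S − I)·e^(rT) = (524.12 − 19.7387) · e^(0.0640·14/12)
= 504.3813 · e^0.074667 = 504.3813 × 1.077525 = A$543.48

A$543.48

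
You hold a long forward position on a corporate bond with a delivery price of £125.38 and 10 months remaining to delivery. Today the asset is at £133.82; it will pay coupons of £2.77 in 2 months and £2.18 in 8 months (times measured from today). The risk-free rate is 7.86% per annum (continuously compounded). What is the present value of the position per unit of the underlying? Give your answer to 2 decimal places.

PV(remaining coupons) I = 2.77·e^(−0.0786·2/12) + 2.18·e^(−0.0786·8/12) = 4.8027
Current forward F = (S − I)·e^(rT) = (133.82 − 4.8027)·e^(0.0786·10/12) = 129.0173 × 1.067693 = 137.7509
Value (long) = (F − K)·e^(−rT) = (137.7509 − 125.38) × 0.936599 = 11.5866
Value = £11.59

£11.59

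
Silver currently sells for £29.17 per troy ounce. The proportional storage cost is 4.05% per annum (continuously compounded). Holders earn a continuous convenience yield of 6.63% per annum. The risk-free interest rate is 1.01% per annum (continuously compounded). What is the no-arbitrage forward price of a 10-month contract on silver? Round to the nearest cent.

£28.79 per troy ounce

Net carry = r + u − y = 0.0101 + 0.0405 − 0.0663 = -0.0157
F = S·e^((r+u−y)T) = 29.17 · e^(-0.0157 × 10/12) = 29.17 · e^-0.013083
= 29.17 × 0.987002 = £28.79 per troy ounce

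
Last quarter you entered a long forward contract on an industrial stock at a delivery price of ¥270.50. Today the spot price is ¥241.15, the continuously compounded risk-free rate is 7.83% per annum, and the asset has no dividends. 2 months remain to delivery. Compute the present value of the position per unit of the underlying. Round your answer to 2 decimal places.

-¥25.84

Current fair forward for the remaining 2 months: F = S·e^(r·T), r = 0.0783
F = 241.15 · e^(0.0783 × 2/12) = 241.15 × 1.013136 = 244.3177
Value of long forward = (F − K)·e^(−rT) = (244.3177 − 270.50) · e^(−0.0783·2/12)
= -26.1823 × 0.987035 = -25.84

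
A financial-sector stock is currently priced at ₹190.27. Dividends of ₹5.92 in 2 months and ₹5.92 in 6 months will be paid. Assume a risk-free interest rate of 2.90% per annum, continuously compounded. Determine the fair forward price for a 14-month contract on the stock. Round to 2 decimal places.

₹184.69

PV(dividends) I = 5.92·e^(−0.0290·2/12) + 5.92·e^(−0.0290·6/12)
I = 5.8915 + 5.8348 = 11.7263
F = (S − I)·e^(rT) = (190.27 − 11.7263) · e^(0.0290·14/12)
= 178.5437 · e^0.033833 = 178.5437 × 1.034412 = ₹184.69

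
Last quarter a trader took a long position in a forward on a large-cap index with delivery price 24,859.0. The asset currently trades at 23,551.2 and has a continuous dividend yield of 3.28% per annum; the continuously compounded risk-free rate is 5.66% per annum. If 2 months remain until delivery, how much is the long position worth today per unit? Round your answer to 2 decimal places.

-1202.79

Current fair forward for the remaining 2 months: F = S·e^((r − q)·T), (r − q) = 0.0566 − 0.0328 = 0.0238
F = 23551.2 · e^(0.0238 × 2/12) = 23551.2 × 1.00397454 = 23644.8052
Value of long forward = (F − K)·e^(−rT) = (23644.8052 − 24859.0) · e^(−0.0566·2/12)
= -1214.1948 × 0.99061102 = -1202.79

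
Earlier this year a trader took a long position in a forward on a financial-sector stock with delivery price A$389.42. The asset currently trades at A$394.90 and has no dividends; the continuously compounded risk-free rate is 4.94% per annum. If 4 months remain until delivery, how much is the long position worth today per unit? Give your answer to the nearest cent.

Current fair forward for the remaining 4 months: F = S·e^(r·T), r = 0.0494
F = 394.90 · e^(0.0494 × 4/12) = 394.90 × 1.016603 = 401.4565
Value of long forward = (F − K)·e^(−rT) = (401.4565 − 389.42) · e^(−0.0494·4/12)
= 12.0365 × 0.983668 = 11.84

A$11.84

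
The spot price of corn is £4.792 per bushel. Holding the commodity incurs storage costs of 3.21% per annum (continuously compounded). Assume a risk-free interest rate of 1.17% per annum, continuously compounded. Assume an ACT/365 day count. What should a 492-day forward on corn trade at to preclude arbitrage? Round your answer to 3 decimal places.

Net carry = r + u − y = 0.0117 + 0.0321 − 0.0000 = 0.0438
F = S·e^((r+u−y)T) = 4.792 · e^(0.0438 × 492/365) = 4.792 · e^0.059040
= 4.792 × 1.060818 = £5.083 per bushel

£5.083 per bushel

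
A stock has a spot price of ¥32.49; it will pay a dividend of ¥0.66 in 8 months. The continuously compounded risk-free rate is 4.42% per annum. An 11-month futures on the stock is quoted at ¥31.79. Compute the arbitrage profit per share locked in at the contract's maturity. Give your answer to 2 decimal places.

¥1.38 per share

PV(dividends) I = 0.66·e^(−0.0442·8/12) = 0.6408
Fair futures F* = (S − I)·e^(rT) = (32.49 − 0.6408)·e^0.040517 = 31.8492 × 1.041349 = 33.1661
Market ¥31.79 < fair 33.1661: forward underpriced → reverse cash-and-carry (short the stock, invest proceeds at r, pay the dividends, go long the forward).
Profit at T = |F_mkt − F*| = |31.79 − 33.1661| = ¥1.38 per share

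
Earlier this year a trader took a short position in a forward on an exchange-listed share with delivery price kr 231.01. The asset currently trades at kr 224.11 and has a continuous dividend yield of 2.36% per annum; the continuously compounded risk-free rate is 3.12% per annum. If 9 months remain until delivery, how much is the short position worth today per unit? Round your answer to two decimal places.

kr 5.49

Current fair forward for the remaining 9 months: F = S·e^((r − q)·T), (r − q) = 0.0312 − 0.0236 = 0.0076
F = 224.11 · e^(0.0076 × 9/12) = 224.11 × 1.005716 = 225.3910
Value of long forward = (F − K)·e^(−rT) = (225.3910 − 231.01) · e^(−0.0312·9/12)
= -5.6190 × 0.976872 = -5.49
Short position value = −(long value) = kr 5.49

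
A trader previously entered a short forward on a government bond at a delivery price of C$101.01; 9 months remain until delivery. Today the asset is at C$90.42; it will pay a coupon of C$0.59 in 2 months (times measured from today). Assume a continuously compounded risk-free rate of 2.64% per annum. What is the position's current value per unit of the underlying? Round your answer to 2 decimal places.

PV(remaining coupons) I = 0.59·e^(−0.0264·2/12) = 0.5874
Current forward F = (S − I)·e^(rT) = (90.42 − 0.5874)·e^(0.0264·9/12) = 89.8326 × 1.019997 = 91.6290
Value (long) = (F − K)·e^(−rT) = (91.6290 − 101.01) × 0.980395 = -9.1971
Short position value = −(long value) = C$9.20

C$9.20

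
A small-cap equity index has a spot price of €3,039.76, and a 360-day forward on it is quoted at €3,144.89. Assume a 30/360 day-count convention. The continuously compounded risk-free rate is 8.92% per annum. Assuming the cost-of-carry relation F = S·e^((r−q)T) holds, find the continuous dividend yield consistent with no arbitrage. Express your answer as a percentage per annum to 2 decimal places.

5.52%

From F = S·e^((r−q)T): (r − q) = ln(F/S)/T
ln(3144.89/3039.76) = ln(1.034585) = 0.034000
(r − q) = 0.034000 / (360/360) = 0.034000
q = r − ln(F/S)/T = 0.0892 − 0.034000 = 0.055200
q = 5.52%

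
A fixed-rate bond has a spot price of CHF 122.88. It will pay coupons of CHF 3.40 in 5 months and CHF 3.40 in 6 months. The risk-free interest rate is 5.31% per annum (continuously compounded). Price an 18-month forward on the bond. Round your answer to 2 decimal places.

PV(coupons) I = 3.40·e^(−0.0531·5/12) + 3.40·e^(−0.0531·6/12)
I = 3.3256 + 3.3109 = 6.6365
F = (S − I)·e^(rT) = (122.88 − 6.6365) · e^(0.0531·18/12)
= 116.2435 · e^0.079650 = 116.2435 × 1.082908 = CHF 125.88

CHF 125.88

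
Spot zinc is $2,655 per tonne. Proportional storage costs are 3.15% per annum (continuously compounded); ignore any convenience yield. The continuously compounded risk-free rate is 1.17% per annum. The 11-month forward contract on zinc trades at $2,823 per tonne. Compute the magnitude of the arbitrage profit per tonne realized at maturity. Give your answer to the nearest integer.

$61 per tonne

Fair forward: F* = S·e^(carry·T), with carry = (r + u) = 0.0117 + 0.0315 = 0.0432
F* = 2655 · e^(0.0432 × 11/12) = 2655 · e^0.039600 = 2655 × 1.040395 = $2762.2487
Market $2823 > fair $2762.2487: forward overpriced → cash-and-carry (buy spot, short the forward).
At maturity, profit = |F_mkt − F*| = |2823 − 2762.2487| = $61 per tonne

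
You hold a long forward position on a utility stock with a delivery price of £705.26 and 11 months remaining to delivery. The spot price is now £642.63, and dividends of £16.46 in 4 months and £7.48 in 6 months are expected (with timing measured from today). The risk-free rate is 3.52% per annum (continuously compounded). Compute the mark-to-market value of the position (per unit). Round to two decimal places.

-£63.85

PV(remaining dividends) I = 16.46·e^(−0.0352·4/12) + 7.48·e^(−0.0352·6/12) = 23.6175
Current forward F = (S − I)·e^(rT) = (642.63 − 23.6175)·e^(0.0352·11/12) = 619.0125 × 1.032793 = 639.3118
Value (long) = (F − K)·e^(−rT) = (639.3118 − 705.26) × 0.968248 = -63.8542
Value = -£63.85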